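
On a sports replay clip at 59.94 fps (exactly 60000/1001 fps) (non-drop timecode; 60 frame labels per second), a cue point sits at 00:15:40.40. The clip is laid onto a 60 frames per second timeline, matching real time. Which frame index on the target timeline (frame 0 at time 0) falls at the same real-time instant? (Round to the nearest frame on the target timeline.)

Source frame index: (0×3600 + 15×60 + 40) × 60 + 40 = 56440.
Real time: 56440 / (60000/1001) = 1412411/1500 s.
Target frame: (1412411/1500) × (60) = 1412411/25 ≈ 56496.440 → 56496.

frame 56496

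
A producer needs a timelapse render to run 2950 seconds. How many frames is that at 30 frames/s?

Frames = 2950 × 30 = 88500.

88500 frames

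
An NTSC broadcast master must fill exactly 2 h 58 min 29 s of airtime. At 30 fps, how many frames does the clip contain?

321270 frames

2 h 58 min 29 s = 10709 s.
Frames = 10709 × 30 = 321270.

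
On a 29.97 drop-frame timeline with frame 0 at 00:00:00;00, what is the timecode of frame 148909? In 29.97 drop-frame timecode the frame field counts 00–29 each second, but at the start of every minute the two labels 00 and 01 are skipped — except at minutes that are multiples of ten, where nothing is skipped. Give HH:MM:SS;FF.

01:22:48;17

Ten DF minutes hold 17982 frames, so frame 148909 lies in block 8 (frames 143856–161837) with 5053 frames into that block.
The block's first minute is 1800 frames and the rest 1798 each; 5053 frames reaches minute 2, so 8 × 18 + 2 × 2 = 148 labels have been skipped so far.
Adding those back, label number 148909 + 148 = 149057 at 30 labels/s is 4968 s + 17 f = 1 h 22 min 48 s frame 17, i.e. 01:22:48;17.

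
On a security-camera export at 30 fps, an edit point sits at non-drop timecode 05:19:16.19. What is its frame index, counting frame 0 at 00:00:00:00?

574699

Total seconds to the label: (5 × 3600 + 19 × 60 + 16) = 19156.
Frame index = 19156 × 30 + 19 = 574699.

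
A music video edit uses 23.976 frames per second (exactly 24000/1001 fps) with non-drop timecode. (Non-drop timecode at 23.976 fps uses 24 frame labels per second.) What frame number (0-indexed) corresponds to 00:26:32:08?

Total seconds to the label: (0 × 3600 + 26 × 60 + 32) = 1592.
Frame index = 1592 × 24 + 8 = 38216.

frame 38216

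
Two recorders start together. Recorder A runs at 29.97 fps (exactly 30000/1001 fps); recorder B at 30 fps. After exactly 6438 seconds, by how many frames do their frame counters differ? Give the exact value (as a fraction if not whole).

193140/1001 frames

A emits 30000/1001 × 6438 = 193140000/1001 frames; B emits 30 × 6438 = 193140.
Difference = 193140/1001 frames (≈ 192.9471); B is ahead of A.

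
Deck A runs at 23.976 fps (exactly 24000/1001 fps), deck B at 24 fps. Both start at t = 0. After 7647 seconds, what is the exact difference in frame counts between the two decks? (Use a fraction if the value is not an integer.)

A emits 24000/1001 × 7647 = 183528000/1001 frames; B emits 24 × 7647 = 183528.
Difference = 183528/1001 frames (≈ 183.3447); B is ahead of A.

183528/1001 frames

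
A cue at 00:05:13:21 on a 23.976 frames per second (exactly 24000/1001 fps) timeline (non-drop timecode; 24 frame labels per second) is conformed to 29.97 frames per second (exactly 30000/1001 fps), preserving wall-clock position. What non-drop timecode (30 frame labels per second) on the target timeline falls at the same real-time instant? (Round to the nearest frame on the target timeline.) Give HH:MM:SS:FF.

00:05:13:26

Source frame index: (0×3600 + 5×60 + 13) × 24 + 21 = 7533.
Real time: 7533 / (24000/1001) = 2513511/8000 s.
Target frame: (2513511/8000) × (30000/1001) = 37665/4 ≈ 9416.250 → 9416.
At 30 labels/s: frame 9416 → 00:05:13:26.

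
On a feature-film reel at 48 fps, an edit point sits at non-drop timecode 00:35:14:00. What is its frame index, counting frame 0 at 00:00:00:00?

Total seconds to the label: (0 × 3600 + 35 × 60 + 14) = 2114.
Frame index = 2114 × 48 + 0 = 101472.

frame 101472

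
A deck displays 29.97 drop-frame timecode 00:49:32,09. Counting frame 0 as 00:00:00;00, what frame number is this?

Complete 10-minute blocks: 4, each 17982 frames → 71928.
Remaining 9 whole minutes in the current block: 1800 + 8 × 1798 = 16184 frames.
Within the current minute: 32 × 30 + 9 − 2 = 967 (labels ;00/;01 skipped at this minute). Total = 71928 + 16184 + 967 = 89079.

89079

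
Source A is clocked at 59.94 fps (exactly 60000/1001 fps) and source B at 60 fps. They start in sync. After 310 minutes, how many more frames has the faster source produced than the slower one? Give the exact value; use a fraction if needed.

310 min = 18600 s.
A emits 60000/1001 × 18600 = 1116000000/1001 frames; B emits 60 × 18600 = 1116000.
Difference = 1116000/1001 frames (≈ 1114.8851); B is ahead of A.

1116000/1001 frames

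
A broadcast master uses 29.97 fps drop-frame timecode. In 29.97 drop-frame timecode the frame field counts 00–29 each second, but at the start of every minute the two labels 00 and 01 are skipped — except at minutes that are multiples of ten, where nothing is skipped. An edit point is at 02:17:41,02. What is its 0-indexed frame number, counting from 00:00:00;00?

As if non-drop at 30 labels/s: (2 × 3600 + 17 × 60 + 41) × 30 + 2 = 247832.
Minute boundaries passed: 137; those not divisible by 10: 137 − 13 = 124; dropped labels = 2 × 124 = 248.
Actual frame index = 247832 − 248 = 247584.

247584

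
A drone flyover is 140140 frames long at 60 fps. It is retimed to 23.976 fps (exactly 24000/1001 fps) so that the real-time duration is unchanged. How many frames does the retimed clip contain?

Target frames = source frames × (target rate / source rate) = 140140 × (24000/1001)/(60) = 140140 × 400/1001 = 56000.

56000 frames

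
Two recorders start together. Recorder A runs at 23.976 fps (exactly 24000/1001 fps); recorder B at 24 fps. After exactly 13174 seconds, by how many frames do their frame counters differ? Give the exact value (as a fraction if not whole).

45168/143 frames

A emits 24000/1001 × 13174 = 45168000/143 frames; B emits 24 × 13174 = 316176.
Difference = 45168/143 frames (≈ 315.8601); B is ahead of A.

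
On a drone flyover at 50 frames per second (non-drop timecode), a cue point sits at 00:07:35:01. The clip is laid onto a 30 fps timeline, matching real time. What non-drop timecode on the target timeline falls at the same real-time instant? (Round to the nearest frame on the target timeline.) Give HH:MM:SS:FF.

00:07:35:01

Source frame index: (0×3600 + 7×60 + 35) × 50 + 1 = 22751.
Real time: 22751 / (50) = 22751/50 s.
Target frame: (22751/50) × (30) = 68253/5 ≈ 13650.600 → 13651.
At 30 labels/s: frame 13651 → 00:07:35:01.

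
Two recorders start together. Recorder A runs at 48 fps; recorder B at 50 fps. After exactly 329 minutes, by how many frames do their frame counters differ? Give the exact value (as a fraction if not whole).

39480 frames

329 min = 19740 s.
A emits 48 × 19740 = 947520 frames; B emits 50 × 19740 = 987000.
Difference = 39480 frames; B is ahead of A.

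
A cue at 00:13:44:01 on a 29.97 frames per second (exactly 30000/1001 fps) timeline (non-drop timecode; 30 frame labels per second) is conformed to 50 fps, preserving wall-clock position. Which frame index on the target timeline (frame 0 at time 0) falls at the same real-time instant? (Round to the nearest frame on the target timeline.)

Source frame index: (0×3600 + 13×60 + 44) × 30 + 1 = 24721.
Real time: 24721 / (30000/1001) = 24745721/30000 s.
Target frame: (24745721/30000) × (50) = 24745721/600 ≈ 41242.868 → 41243.

frame 41243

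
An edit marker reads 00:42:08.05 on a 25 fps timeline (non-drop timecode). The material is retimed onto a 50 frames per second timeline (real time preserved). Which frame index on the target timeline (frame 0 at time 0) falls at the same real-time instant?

frame 126410

Source frame index: (0×3600 + 42×60 + 8) × 25 + 5 = 63205.
Real time: 63205 / (25) = 12641/5 s.
Target frame: (12641/5) × (50) = 126410.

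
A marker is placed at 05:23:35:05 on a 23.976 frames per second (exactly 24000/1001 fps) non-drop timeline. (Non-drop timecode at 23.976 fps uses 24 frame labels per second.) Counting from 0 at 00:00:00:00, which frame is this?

frame 465965

Total seconds to the label: (5 × 3600 + 23 × 60 + 35) = 19415.
Frame index = 19415 × 24 + 5 = 465965.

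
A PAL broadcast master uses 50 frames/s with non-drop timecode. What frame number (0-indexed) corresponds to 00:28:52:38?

Total seconds to the label: (0 × 3600 + 28 × 60 + 52) = 1732.
Frame index = 1732 × 50 + 38 = 86638.

86638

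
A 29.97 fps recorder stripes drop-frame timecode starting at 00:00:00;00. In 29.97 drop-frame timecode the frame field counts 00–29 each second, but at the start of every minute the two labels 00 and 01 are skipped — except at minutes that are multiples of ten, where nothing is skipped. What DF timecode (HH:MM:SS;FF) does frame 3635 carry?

Each 10-minute DF block holds 10 × 60 × 30 − 9 × 2 = 17982 frames. 3635 ÷ 17982 → 0 full blocks, remainder 3635.
Within the partial block the first minute is 1800 frames and each further minute 1798, so 2 further minute boundaries passed. Total skipped labels = 18 × 0 + 2 × 2 = 4.
Non-drop label index = 3635 + 4 = 3639; at 30 labels/s that is 00:02:01:09, i.e. DF 00:02:01;09.

00:02:01;09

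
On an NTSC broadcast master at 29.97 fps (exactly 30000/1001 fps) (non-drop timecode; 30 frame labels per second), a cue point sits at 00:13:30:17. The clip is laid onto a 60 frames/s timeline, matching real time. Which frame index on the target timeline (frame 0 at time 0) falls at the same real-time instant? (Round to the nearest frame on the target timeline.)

frame 48683

Source frame index: (0×3600 + 13×60 + 30) × 30 + 17 = 24317.
Real time: 24317 / (30000/1001) = 24341317/30000 s.
Target frame: (24341317/30000) × (60) = 24341317/500 ≈ 48682.634 → 48683.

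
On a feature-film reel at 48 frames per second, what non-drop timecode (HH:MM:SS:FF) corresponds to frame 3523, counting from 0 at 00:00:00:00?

3523 ÷ 48 = 73 full seconds, remainder 19 frames.
73 s = 0 h 1 min 13 s.
Timecode: 00:01:13:19.

00:01:13:19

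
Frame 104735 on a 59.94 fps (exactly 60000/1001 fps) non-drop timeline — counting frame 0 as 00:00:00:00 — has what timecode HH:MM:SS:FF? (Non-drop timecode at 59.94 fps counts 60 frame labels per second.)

104735 ÷ 60 = 1745 full seconds, remainder 35 frames.
1745 s = 0 h 29 min 5 s.
Timecode: 00:29:05:35.

00:29:05:35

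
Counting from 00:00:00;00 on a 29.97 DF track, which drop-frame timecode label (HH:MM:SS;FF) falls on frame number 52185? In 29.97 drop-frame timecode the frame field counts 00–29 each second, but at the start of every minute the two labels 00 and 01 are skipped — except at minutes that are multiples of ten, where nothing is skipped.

00:29:01;09

Ten DF minutes hold 17982 frames, so frame 52185 lies in block 2 (frames 35964–53945) with 16221 frames into that block.
The block's first minute is 1800 frames and the rest 1798 each; 16221 frames reaches minute 9, so 2 × 18 + 9 × 2 = 54 labels have been skipped so far.
Adding those back, label number 52185 + 54 = 52239 at 30 labels/s is 1741 s + 9 f = 0 h 29 min 1 s frame 9, i.e. 00:29:01;09.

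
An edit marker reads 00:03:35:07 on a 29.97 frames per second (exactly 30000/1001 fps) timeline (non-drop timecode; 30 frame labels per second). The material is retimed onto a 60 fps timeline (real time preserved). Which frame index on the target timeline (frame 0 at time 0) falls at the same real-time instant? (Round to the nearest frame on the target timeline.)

Source frame index: (0×3600 + 3×60 + 35) × 30 + 7 = 6457.
Real time: 6457 / (30000/1001) = 6463457/30000 s.
Target frame: (6463457/30000) × (60) = 6463457/500 ≈ 12926.914 → 12927.

frame 12927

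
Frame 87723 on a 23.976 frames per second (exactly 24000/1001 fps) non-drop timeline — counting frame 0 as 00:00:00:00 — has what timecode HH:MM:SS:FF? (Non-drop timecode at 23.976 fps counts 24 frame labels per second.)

87723 ÷ 24 = 3655 full seconds, remainder 3 frames.
3655 s = 1 h 0 min 55 s.
Timecode: 01:00:55:03.

01:00:55:03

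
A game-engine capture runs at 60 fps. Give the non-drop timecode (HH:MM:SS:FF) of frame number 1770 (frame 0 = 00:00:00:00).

00:00:29:30

1770 ÷ 60 = 29 full seconds, remainder 30 frames.
29 s = 0 h 0 min 29 s.
Timecode: 00:00:29:30.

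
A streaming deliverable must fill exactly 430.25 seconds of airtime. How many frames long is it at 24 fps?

10326 frames

Frames = 430.25 × 24 = 10326.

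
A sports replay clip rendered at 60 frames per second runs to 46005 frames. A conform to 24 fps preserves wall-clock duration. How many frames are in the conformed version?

18402 frames

Target frames = source frames × (target rate / source rate) = 46005 × (24)/(60) = 46005 × 2/5 = 18402.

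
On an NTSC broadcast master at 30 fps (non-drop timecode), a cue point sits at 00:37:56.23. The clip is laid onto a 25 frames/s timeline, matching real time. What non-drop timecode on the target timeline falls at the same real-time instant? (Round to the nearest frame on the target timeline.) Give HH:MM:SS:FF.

Source frame index: (0×3600 + 37×60 + 56) × 30 + 23 = 68303.
Real time: 68303 / (30) = 68303/30 s.
Target frame: (68303/30) × (25) = 341515/6 ≈ 56919.167 → 56919.
At 25 labels/s: frame 56919 → 00:37:56:19.

00:37:56:19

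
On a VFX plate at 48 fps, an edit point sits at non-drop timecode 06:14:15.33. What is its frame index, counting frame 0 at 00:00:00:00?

frame 1077873

Total seconds to the label: (6 × 3600 + 14 × 60 + 15) = 22455.
Frame index = 22455 × 48 + 33 = 1077873.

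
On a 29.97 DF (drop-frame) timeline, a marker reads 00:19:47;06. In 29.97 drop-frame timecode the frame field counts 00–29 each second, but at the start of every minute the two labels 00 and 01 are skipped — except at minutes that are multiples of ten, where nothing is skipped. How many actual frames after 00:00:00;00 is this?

As if non-drop at 30 labels/s: (0 × 3600 + 19 × 60 + 47) × 30 + 6 = 35616.
Minute boundaries passed: 19; those not divisible by 10: 19 − 1 = 18; dropped labels = 2 × 18 = 36.
Actual frame index = 35616 − 36 = 35580.

35580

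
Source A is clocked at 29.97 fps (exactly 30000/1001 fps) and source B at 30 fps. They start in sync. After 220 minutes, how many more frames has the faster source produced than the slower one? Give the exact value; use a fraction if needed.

220 min = 13200 s.
A emits 30000/1001 × 13200 = 36000000/91 frames; B emits 30 × 13200 = 396000.
Difference = 36000/91 frames (≈ 395.6044); B is ahead of A.

36000/91 frames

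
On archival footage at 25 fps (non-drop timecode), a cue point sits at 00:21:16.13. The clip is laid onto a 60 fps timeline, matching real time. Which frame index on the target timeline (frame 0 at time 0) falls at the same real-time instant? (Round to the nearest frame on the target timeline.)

Source frame index: (0×3600 + 21×60 + 16) × 25 + 13 = 31913.
Real time: 31913 / (25) = 31913/25 s.
Target frame: (31913/25) × (60) = 382956/5 ≈ 76591.200 → 76591.

frame 76591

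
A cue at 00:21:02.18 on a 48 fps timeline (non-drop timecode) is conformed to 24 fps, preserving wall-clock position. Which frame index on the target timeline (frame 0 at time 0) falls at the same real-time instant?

frame 30297

Source frame index: (0×3600 + 21×60 + 2) × 48 + 18 = 60594.
Real time: 60594 / (48) = 10099/8 s.
Target frame: (10099/8) × (24) = 30297.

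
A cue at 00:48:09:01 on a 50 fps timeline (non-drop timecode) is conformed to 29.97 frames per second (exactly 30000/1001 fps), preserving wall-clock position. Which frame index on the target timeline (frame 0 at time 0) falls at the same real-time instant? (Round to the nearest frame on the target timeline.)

Source frame index: (0×3600 + 48×60 + 9) × 50 + 1 = 144451.
Real time: 144451 / (50) = 144451/50 s.
Target frame: (144451/50) × (30000/1001) = 86670600/1001 ≈ 86584.016 → 86584.

frame 86584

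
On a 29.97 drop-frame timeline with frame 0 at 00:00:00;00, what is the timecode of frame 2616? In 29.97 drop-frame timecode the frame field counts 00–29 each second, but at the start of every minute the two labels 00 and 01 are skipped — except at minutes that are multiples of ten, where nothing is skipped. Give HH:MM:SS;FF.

Each 10-minute DF block holds 10 × 60 × 30 − 9 × 2 = 17982 frames. 2616 ÷ 17982 → 0 full blocks, remainder 2616.
Within the partial block the first minute is 1800 frames and each further minute 1798, so 1 further minute boundary passed. Total skipped labels = 18 × 0 + 2 × 1 = 2.
Non-drop label index = 2616 + 2 = 2618; at 30 labels/s that is 00:01:27:08, i.e. DF 00:01:27;08.

00:01:27;08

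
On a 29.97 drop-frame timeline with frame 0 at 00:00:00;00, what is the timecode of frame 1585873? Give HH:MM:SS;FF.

Each 10-minute DF block holds 10 × 60 × 30 − 9 × 2 = 17982 frames. 1585873 ÷ 17982 → 88 full blocks, remainder 3457.
Within the partial block the first minute is 1800 frames and each further minute 1798, so 1 further minute boundary passed. Total skipped labels = 18 × 88 + 2 × 1 = 1586.
Non-drop label index = 1585873 + 1586 = 1587459; at 30 labels/s that is 14:41:55:09, i.e. DF 14:41:55;09.

14:41:55;09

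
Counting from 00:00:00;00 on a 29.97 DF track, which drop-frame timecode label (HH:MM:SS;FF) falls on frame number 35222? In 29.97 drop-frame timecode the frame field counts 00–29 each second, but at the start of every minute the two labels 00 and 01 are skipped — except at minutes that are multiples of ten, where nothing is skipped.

00:19:35;08

Ten DF minutes hold 17982 frames, so frame 35222 lies in block 1 (frames 17982–35963) with 17240 frames into that block.
The block's first minute is 1800 frames and the rest 1798 each; 17240 frames reaches minute 9, so 1 × 18 + 9 × 2 = 36 labels have been skipped so far.
Adding those back, label number 35222 + 36 = 35258 at 30 labels/s is 1175 s + 8 f = 0 h 19 min 35 s frame 8, i.e. 00:19:35;08.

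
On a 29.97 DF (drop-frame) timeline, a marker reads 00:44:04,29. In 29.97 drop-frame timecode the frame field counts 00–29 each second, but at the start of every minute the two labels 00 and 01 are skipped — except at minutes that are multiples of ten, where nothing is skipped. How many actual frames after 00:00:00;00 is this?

As if non-drop at 30 labels/s: (0 × 3600 + 44 × 60 + 4) × 30 + 29 = 79349.
Minute boundaries passed: 44; those not divisible by 10: 44 − 4 = 40; dropped labels = 2 × 40 = 80.
Actual frame index = 79349 − 80 = 79269.

79269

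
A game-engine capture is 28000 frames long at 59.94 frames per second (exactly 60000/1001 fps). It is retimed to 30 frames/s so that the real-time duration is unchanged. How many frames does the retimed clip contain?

Target frames = source frames × (target rate / source rate) = 28000 × (30)/(60000/1001) = 28000 × 1001/2000 = 14014.

14014 frames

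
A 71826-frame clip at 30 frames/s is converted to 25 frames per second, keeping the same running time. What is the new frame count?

Target frames = source frames × (target rate / source rate) = 71826 × (25)/(30) = 71826 × 5/6 = 59855.

59855 frames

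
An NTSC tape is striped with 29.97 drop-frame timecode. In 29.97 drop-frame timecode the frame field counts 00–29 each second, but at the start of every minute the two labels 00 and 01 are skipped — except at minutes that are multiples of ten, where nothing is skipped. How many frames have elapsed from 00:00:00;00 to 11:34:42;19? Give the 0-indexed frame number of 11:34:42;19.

As if non-drop at 30 labels/s: (11 × 3600 + 34 × 60 + 42) × 30 + 19 = 1250479.
Minute boundaries passed: 694; those not divisible by 10: 694 − 69 = 625; dropped labels = 2 × 625 = 1250.
Actual frame index = 1250479 − 1250 = 1249229.

1249229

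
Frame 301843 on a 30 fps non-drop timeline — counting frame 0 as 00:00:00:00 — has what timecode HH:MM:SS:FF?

02:47:41:13

301843 ÷ 30 = 10061 full seconds, remainder 13 frames.
10061 s = 2 h 47 min 41 s.
Timecode: 02:47:41:13.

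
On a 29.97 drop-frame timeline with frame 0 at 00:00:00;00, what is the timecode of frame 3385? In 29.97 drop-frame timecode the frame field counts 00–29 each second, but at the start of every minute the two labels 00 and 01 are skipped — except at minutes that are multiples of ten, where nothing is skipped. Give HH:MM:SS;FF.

00:01:52;27

Ten DF minutes hold 17982 frames, so frame 3385 lies in block 0 (frames 0–17981) with 3385 frames into that block.
The block's first minute is 1800 frames and the rest 1798 each; 3385 frames reaches minute 1, so 0 × 18 + 1 × 2 = 2 labels have been skipped so far.
Adding those back, label number 3385 + 2 = 3387 at 30 labels/s is 112 s + 27 f = 0 h 1 min 52 s frame 27, i.e. 00:01:52;27.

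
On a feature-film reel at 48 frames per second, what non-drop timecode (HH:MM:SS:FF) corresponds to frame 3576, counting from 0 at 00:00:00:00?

00:01:14:24

3576 ÷ 48 = 74 full seconds, remainder 24 frames.
74 s = 0 h 1 min 14 s.
Timecode: 00:01:14:24.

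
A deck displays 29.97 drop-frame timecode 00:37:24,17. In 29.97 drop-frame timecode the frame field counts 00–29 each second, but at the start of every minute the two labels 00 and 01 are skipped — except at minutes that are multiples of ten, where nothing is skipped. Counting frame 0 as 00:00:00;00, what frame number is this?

67269

Complete 10-minute blocks: 3, each 17982 frames → 53946.
Remaining 7 whole minutes in the current block: 1800 + 6 × 1798 = 12588 frames.
Within the current minute: 24 × 30 + 17 − 2 = 735 (labels ;00/;01 skipped at this minute). Total = 53946 + 12588 + 735 = 67269.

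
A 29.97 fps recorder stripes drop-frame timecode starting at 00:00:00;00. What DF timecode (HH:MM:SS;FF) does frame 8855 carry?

00:04:55;13

Ten DF minutes hold 17982 frames, so frame 8855 lies in block 0 (frames 0–17981) with 8855 frames into that block.
The block's first minute is 1800 frames and the rest 1798 each; 8855 frames reaches minute 4, so 0 × 18 + 4 × 2 = 8 labels have been skipped so far.
Adding those back, label number 8855 + 8 = 8863 at 30 labels/s is 295 s + 13 f = 0 h 4 min 55 s frame 13, i.e. 00:04:55;13.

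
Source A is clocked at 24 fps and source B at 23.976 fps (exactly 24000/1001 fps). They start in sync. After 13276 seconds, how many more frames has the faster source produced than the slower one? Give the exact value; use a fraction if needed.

A emits 24 × 13276 = 318624 frames; B emits 24000/1001 × 13276 = 318624000/1001.
Difference = 318624/1001 frames (≈ 318.3057); B is behind A.

318624/1001 frames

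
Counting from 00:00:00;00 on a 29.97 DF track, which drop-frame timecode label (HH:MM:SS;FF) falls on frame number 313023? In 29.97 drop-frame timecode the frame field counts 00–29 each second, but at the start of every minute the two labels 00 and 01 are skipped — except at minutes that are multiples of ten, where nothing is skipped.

02:54:04;17

Ten DF minutes hold 17982 frames, so frame 313023 lies in block 17 (frames 305694–323675) with 7329 frames into that block.
The block's first minute is 1800 frames and the rest 1798 each; 7329 frames reaches minute 4, so 17 × 18 + 4 × 2 = 314 labels have been skipped so far.
Adding those back, label number 313023 + 314 = 313337 at 30 labels/s is 10444 s + 17 f = 2 h 54 min 4 s frame 17, i.e. 02:54:04;17.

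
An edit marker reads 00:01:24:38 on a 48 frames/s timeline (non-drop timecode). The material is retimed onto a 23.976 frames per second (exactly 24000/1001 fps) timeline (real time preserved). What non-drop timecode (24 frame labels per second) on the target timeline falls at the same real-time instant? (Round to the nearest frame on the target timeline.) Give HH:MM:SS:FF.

Source frame index: (0×3600 + 1×60 + 24) × 48 + 38 = 4070.
Real time: 4070 / (48) = 2035/24 s.
Target frame: (2035/24) × (24000/1001) = 185000/91 ≈ 2032.967 → 2033.
At 24 labels/s: frame 2033 → 00:01:24:17.

00:01:24:17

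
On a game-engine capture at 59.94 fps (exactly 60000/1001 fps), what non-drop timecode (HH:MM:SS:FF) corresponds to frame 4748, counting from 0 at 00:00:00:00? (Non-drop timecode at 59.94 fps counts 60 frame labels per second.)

00:01:19:08

4748 ÷ 60 = 79 full seconds, remainder 8 frames.
79 s = 0 h 1 min 19 s.
Timecode: 00:01:19:08.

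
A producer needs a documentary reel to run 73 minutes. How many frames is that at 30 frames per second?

131400 frames

73 min = 4380 s.
Frames = 4380 × 30 = 131400.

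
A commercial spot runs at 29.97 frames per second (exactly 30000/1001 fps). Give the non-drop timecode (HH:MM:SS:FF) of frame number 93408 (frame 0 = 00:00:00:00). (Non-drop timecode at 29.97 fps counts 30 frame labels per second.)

00:51:53:18

93408 ÷ 30 = 3113 full seconds, remainder 18 frames.
3113 s = 0 h 51 min 53 s.
Timecode: 00:51:53:18.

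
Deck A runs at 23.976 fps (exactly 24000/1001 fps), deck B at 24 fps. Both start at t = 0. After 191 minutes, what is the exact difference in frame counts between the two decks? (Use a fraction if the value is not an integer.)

191 min = 11460 s.
A emits 24000/1001 × 11460 = 275040000/1001 frames; B emits 24 × 11460 = 275040.
Difference = 275040/1001 frames (≈ 274.7652); B is ahead of A.

275040/1001 frames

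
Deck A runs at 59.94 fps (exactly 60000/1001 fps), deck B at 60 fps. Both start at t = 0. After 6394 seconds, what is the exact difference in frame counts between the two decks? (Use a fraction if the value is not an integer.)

383640/1001 frames

A emits 60000/1001 × 6394 = 383640000/1001 frames; B emits 60 × 6394 = 383640.
Difference = 383640/1001 frames (≈ 383.2567); B is ahead of A.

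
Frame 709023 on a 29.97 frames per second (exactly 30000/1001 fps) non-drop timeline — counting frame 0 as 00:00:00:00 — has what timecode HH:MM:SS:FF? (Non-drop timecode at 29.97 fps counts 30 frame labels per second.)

709023 ÷ 30 = 23634 full seconds, remainder 3 frames.
23634 s = 6 h 33 min 54 s.
Timecode: 06:33:54:03.

06:33:54:03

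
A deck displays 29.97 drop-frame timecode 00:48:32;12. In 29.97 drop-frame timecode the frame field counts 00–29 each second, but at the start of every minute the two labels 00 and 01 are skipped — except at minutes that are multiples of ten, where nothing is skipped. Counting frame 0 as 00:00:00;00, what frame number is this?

87284

Complete 10-minute blocks: 4, each 17982 frames → 71928.
Remaining 8 whole minutes in the current block: 1800 + 7 × 1798 = 14386 frames.
Within the current minute: 32 × 30 + 12 − 2 = 970 (labels ;00/;01 skipped at this minute). Total = 71928 + 14386 + 970 = 87284.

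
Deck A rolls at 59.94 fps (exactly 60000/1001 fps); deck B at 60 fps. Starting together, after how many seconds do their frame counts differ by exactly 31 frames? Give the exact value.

31031/60 seconds

The gap grows by |60 − 60000/1001| = 60/1001 frames per second.
Time for a 31-frame gap: 31 ÷ (60/1001) = 31031/60 s.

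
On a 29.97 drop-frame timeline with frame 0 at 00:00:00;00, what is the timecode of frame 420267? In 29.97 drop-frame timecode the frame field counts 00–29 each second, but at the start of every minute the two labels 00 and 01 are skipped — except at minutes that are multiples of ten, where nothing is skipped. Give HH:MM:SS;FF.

03:53:42;27

Ten DF minutes hold 17982 frames, so frame 420267 lies in block 23 (frames 413586–431567) with 6681 frames into that block.
The block's first minute is 1800 frames and the rest 1798 each; 6681 frames reaches minute 3, so 23 × 18 + 3 × 2 = 420 labels have been skipped so far.
Adding those back, label number 420267 + 420 = 420687 at 30 labels/s is 14022 s + 27 f = 3 h 53 min 42 s frame 27, i.e. 03:53:42;27.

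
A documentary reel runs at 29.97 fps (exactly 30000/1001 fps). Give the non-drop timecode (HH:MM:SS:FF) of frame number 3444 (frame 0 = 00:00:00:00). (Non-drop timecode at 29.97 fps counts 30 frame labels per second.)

3444 ÷ 30 = 114 full seconds, remainder 24 frames.
114 s = 0 h 1 min 54 s.
Timecode: 00:01:54:24.

00:01:54:24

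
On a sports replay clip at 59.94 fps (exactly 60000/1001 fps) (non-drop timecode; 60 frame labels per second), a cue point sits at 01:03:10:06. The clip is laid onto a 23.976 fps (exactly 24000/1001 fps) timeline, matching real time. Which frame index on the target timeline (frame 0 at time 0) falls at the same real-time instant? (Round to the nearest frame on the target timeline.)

Source frame index: (1×3600 + 3×60 + 10) × 60 + 6 = 227406.
Real time: 227406 / (60000/1001) = 37938901/10000 s.
Target frame: (37938901/10000) × (24000/1001) = 454812/5 ≈ 90962.400 → 90962.

frame 90962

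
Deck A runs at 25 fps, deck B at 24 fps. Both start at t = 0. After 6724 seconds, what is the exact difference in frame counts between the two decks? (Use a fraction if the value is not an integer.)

A emits 25 × 6724 = 168100 frames; B emits 24 × 6724 = 161376.
Difference = 6724 frames; B is behind A.

6724 frames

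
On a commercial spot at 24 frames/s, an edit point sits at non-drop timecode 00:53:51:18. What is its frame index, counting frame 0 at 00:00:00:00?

Total seconds to the label: (0 × 3600 + 53 × 60 + 51) = 3231.
Frame index = 3231 × 24 + 18 = 77562.

frame 77562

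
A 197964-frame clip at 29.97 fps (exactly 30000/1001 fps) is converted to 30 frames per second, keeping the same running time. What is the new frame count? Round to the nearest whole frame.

198162 frames

Frames at target rate = 197964 × (30) / (30000/1001) = 49540491/250 ≈ 198161.964.
Nearest whole frame: 198162.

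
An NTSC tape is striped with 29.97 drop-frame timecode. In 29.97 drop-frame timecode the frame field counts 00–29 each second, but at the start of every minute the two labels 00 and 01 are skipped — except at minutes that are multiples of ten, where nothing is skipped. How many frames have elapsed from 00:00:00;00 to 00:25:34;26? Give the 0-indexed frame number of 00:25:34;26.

As if non-drop at 30 labels/s: (0 × 3600 + 25 × 60 + 34) × 30 + 26 = 46046.
Minute boundaries passed: 25; those not divisible by 10: 25 − 2 = 23; dropped labels = 2 × 23 = 46.
Actual frame index = 46046 − 46 = 46000.

46000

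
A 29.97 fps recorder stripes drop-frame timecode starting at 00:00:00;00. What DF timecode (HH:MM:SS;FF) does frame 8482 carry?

Each 10-minute DF block holds 10 × 60 × 30 − 9 × 2 = 17982 frames. 8482 ÷ 17982 → 0 full blocks, remainder 8482.
Within the partial block the first minute is 1800 frames and each further minute 1798, so 4 further minute boundaries passed. Total skipped labels = 18 × 0 + 2 × 4 = 8.
Non-drop label index = 8482 + 8 = 8490; at 30 labels/s that is 00:04:43:00, i.e. DF 00:04:43;00.

00:04:43;00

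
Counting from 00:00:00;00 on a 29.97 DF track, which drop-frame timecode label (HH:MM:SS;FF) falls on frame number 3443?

Each 10-minute DF block holds 10 × 60 × 30 − 9 × 2 = 17982 frames. 3443 ÷ 17982 → 0 full blocks, remainder 3443.
Within the partial block the first minute is 1800 frames and each further minute 1798, so 1 further minute boundary passed. Total skipped labels = 18 × 0 + 2 × 1 = 2.
Non-drop label index = 3443 + 2 = 3445; at 30 labels/s that is 00:01:54:25, i.e. DF 00:01:54;25.

00:01:54;25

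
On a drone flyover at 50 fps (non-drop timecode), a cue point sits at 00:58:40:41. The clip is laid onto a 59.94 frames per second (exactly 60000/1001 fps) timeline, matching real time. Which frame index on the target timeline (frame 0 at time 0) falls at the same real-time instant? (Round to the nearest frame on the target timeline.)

frame 211038

Source frame index: (0×3600 + 58×60 + 40) × 50 + 41 = 176041.
Real time: 176041 / (50) = 176041/50 s.
Target frame: (176041/50) × (60000/1001) = 211249200/1001 ≈ 211038.162 → 211038.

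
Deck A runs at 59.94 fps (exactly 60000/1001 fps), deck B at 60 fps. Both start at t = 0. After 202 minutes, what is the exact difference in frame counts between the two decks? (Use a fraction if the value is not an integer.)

202 min = 12120 s.
A emits 60000/1001 × 12120 = 727200000/1001 frames; B emits 60 × 12120 = 727200.
Difference = 727200/1001 frames (≈ 726.4735); B is ahead of A.

727200/1001 frames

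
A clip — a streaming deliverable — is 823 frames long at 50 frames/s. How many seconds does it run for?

Running time = 823 / (50) = 16.46 s.

16.46 seconds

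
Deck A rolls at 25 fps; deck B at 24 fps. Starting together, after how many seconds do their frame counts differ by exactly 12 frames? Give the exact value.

The gap grows by |24 − 25| = 1 frame per second.
Time for a 12-frame gap: 12 ÷ (1) = 12 s.

12 seconds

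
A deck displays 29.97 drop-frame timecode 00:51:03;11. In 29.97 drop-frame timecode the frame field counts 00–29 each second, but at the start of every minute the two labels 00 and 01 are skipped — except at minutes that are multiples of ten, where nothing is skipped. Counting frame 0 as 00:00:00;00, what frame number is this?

91809

As if non-drop at 30 labels/s: (0 × 3600 + 51 × 60 + 3) × 30 + 11 = 91901.
Minute boundaries passed: 51; those not divisible by 10: 51 − 5 = 46; dropped labels = 2 × 46 = 92.
Actual frame index = 91901 − 92 = 91809.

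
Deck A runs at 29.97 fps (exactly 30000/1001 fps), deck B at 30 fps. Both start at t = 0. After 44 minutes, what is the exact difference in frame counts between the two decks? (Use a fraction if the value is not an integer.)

7200/91 frames

44 min = 2640 s.
A emits 30000/1001 × 2640 = 7200000/91 frames; B emits 30 × 2640 = 79200.
Difference = 7200/91 frames (≈ 79.1209); B is ahead of A.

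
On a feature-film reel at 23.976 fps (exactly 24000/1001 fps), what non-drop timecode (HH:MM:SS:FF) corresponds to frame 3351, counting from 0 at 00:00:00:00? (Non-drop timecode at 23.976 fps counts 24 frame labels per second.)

00:02:19:15

3351 ÷ 24 = 139 full seconds, remainder 15 frames.
139 s = 0 h 2 min 19 s.
Timecode: 00:02:19:15.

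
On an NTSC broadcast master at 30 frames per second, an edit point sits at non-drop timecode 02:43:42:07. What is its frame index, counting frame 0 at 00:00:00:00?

frame 294667

Total seconds to the label: (2 × 3600 + 43 × 60 + 42) = 9822.
Frame index = 9822 × 30 + 7 = 294667.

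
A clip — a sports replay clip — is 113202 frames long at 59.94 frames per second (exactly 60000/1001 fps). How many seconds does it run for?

1888.5867 seconds

Running time = 113202 / (60000/1001) = 1888.5867 s.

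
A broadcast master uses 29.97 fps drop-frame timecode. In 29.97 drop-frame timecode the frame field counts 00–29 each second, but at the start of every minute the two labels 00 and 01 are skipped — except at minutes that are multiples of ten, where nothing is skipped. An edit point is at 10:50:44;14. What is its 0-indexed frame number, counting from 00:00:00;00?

1170164

Complete 10-minute blocks: 65, each 17982 frames → 1168830.
Remaining 0 whole minutes in the current block: 0 frames.
Within the current minute: 44 × 30 + 14 = 1334. Total = 1168830 + 0 + 1334 = 1170164.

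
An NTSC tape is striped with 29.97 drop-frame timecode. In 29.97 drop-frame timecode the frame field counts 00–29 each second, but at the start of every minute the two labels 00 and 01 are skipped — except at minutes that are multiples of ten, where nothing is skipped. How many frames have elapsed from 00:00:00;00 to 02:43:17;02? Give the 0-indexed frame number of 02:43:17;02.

293618

As if non-drop at 30 labels/s: (2 × 3600 + 43 × 60 + 17) × 30 + 2 = 293912.
Minute boundaries passed: 163; those not divisible by 10: 163 − 16 = 147; dropped labels = 2 × 147 = 294.
Actual frame index = 293912 − 294 = 293618.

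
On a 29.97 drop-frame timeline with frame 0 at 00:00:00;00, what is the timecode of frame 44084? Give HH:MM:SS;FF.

Each 10-minute DF block holds 10 × 60 × 30 − 9 × 2 = 17982 frames. 44084 ÷ 17982 → 2 full blocks, remainder 8120.
Within the partial block the first minute is 1800 frames and each further minute 1798, so 4 further minute boundaries passed. Total skipped labels = 18 × 2 + 2 × 4 = 44.
Non-drop label index = 44084 + 44 = 44128; at 30 labels/s that is 00:24:30:28, i.e. DF 00:24:30;28.

00:24:30;28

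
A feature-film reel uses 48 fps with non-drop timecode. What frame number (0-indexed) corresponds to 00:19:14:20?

frame 55412

Total seconds to the label: (0 × 3600 + 19 × 60 + 14) = 1154.
Frame index = 1154 × 48 + 20 = 55412.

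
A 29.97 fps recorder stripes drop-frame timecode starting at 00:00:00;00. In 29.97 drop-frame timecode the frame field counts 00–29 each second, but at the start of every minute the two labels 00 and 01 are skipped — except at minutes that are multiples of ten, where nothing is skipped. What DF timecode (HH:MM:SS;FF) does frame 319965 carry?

02:57:56;05

Each 10-minute DF block holds 10 × 60 × 30 − 9 × 2 = 17982 frames. 319965 ÷ 17982 → 17 full blocks, remainder 14271.
Within the partial block the first minute is 1800 frames and each further minute 1798, so 7 further minute boundaries passed. Total skipped labels = 18 × 17 + 2 × 7 = 320.
Non-drop label index = 319965 + 320 = 320285; at 30 labels/s that is 02:57:56:05, i.e. DF 02:57:56;05.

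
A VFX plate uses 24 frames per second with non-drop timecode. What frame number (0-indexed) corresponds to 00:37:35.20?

Total seconds to the label: (0 × 3600 + 37 × 60 + 35) = 2255.
Frame index = 2255 × 24 + 20 = 54140.

frame 54140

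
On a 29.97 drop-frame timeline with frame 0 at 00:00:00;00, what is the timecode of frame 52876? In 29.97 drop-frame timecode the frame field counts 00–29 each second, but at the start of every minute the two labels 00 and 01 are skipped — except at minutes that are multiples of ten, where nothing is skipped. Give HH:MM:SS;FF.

Ten DF minutes hold 17982 frames, so frame 52876 lies in block 2 (frames 35964–53945) with 16912 frames into that block.
The block's first minute is 1800 frames and the rest 1798 each; 16912 frames reaches minute 9, so 2 × 18 + 9 × 2 = 54 labels have been skipped so far.
Adding those back, label number 52876 + 54 = 52930 at 30 labels/s is 1764 s + 10 f = 0 h 29 min 24 s frame 10, i.e. 00:29:24;10.

00:29:24;10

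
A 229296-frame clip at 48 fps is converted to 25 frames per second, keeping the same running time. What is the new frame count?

Target frames = source frames × (target rate / source rate) = 229296 × (25)/(48) = 229296 × 25/48 = 119425.

119425 frames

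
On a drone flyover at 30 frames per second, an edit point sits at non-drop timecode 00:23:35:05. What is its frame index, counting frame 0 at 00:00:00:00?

Total seconds to the label: (0 × 3600 + 23 × 60 + 35) = 1415.
Frame index = 1415 × 30 + 5 = 42455.

42455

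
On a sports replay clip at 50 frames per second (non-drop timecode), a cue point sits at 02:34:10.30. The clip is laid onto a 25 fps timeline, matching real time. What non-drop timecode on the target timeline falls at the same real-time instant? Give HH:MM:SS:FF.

Source frame index: (2×3600 + 34×60 + 10) × 50 + 30 = 462530.
Real time: 462530 / (50) = 46253/5 s.
Target frame: (46253/5) × (25) = 231265.
At 25 labels/s: frame 231265 → 02:34:10:15.

02:34:10:15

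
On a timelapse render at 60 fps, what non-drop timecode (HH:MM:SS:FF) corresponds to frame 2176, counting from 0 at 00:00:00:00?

2176 ÷ 60 = 36 full seconds, remainder 16 frames.
36 s = 0 h 0 min 36 s.
Timecode: 00:00:36:16.

00:00:36:16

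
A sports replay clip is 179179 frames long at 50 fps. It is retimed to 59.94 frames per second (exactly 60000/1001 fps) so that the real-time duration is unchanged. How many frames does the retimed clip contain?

214800 frames

Target frames = source frames × (target rate / source rate) = 179179 × (60000/1001)/(50) = 179179 × 1200/1001 = 214800.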